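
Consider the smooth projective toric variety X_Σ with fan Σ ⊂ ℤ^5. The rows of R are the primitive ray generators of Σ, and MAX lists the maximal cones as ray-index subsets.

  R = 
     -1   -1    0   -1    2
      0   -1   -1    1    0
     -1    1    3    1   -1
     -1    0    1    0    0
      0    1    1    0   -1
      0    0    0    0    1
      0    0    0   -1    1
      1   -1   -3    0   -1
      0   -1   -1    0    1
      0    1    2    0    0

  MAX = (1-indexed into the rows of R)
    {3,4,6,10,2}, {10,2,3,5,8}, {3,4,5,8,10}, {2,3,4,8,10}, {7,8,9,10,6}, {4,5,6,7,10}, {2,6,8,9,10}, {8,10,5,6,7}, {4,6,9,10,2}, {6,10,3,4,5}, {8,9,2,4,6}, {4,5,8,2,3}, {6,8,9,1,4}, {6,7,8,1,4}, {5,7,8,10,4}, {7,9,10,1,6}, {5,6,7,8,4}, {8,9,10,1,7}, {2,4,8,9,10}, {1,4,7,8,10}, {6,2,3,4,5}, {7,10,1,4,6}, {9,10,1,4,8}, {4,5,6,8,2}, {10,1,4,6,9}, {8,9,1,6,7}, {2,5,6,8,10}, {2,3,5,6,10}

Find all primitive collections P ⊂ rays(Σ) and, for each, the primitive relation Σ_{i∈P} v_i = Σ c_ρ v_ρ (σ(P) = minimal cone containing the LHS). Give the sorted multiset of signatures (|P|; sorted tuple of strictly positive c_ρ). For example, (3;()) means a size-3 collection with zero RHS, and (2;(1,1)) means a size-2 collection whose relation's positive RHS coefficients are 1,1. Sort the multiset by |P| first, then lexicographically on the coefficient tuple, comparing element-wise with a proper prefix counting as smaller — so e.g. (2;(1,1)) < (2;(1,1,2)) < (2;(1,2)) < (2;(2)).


12 collections generate NE(X_Σ); each relation:

  P = {5,9}:  v_{5} + v_{9} = 0 ; sig = (2;())
  P = {2,7}:  v_{2} + v_{7} = v_{9} ; sig = (2;(1))
  P = {1,5}:  v_{1} + v_{5} = v_{4} + v_{7} ; sig = (2;(1,1))
  P = {3,7}:  v_{3} + v_{7} = v_{4} + v_{10} ; sig = (2;(1,1))
  P = {3,9}:  v_{3} + v_{9} = v_{2} + v_{4} + v_{10} ; sig = (2;(1,1,1))
  P = {1,3}:  v_{1} + v_{3} = 2·v_{4} + v_{9} + v_{10} ; sig = (2;(1,1,2))
  P = {1,2}:  v_{1} + v_{2} = v_{4} + 2·v_{9} ; sig = (2;(1,2))
  P = {4,7,9}:  v_{4} + v_{7} + v_{9} = v_{1} ; sig = (3;(1))
  P = {3,6,8}:  v_{3} + v_{6} + v_{8} = v_{2} + v_{5} ; sig = (3;(1,1))
  P = {4,6,8,10}:  v_{4} + v_{6} + v_{8} + v_{10} = 0 ; sig = (4;())
  P = {2,4,5,10}:  v_{2} + v_{4} + v_{5} + v_{10} = v_{3} ; sig = (4;(1))
  P = {1,6,8,10}:  v_{1} + v_{6} + v_{8} + v_{10} = v_{7} + v_{9} ; sig = (4;(1,1))

Hence PRS(X_Σ) =
    |P|=2: 7 collections, coeffs (), (1), (1,1), (1,1), (1,1,1), (1,1,2), (1,2)
    |P|=3: 2 collections, coeffs (1), (1,1)
    |P|=4: 3 collections, coeffs (), (1), (1,1)


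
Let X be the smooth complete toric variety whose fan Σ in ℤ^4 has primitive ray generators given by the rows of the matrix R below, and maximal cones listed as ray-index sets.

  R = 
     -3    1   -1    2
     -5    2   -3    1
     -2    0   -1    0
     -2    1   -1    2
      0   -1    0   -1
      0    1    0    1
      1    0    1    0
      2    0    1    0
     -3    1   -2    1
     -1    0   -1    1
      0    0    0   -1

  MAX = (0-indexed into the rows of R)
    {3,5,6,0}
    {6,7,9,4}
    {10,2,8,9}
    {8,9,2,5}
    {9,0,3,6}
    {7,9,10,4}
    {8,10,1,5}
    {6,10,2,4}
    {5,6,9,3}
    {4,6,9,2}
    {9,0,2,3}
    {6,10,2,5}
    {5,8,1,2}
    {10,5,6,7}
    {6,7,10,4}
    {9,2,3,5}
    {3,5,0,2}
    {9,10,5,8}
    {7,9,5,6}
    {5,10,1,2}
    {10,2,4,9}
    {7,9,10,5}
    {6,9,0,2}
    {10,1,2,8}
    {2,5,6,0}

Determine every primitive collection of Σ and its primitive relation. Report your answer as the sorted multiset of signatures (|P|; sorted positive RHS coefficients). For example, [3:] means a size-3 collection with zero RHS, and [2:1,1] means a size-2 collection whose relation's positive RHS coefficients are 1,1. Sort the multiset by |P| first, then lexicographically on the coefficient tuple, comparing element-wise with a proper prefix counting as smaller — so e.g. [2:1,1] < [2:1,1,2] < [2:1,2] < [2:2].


Δ(Σ) — 11 vertices, 25 min non-faces:

  • {2,7}:  v_{2} + v_{7} = 0 ; sig = [2:]
  • {4,5}:  v_{4} + v_{5} = 0 ; sig = [2:]
  • {0,7}:  v_{0} + v_{7} = v_{3} + v_{6} ; sig = [2:1,1]
  • {3,10}:  v_{3} + v_{10} = v_{2} + v_{5} ; sig = [2:1,1]
  • {6,8}:  v_{6} + v_{8} = v_{2} + v_{5} ; sig = [2:1,1]
  • {1,4}:  v_{1} + v_{4} = v_{2} + v_{8} + v_{10} ; sig = [2:1,1,1]
  • {1,7}:  v_{1} + v_{7} = v_{5} + v_{8} + v_{10} ; sig = [2:1,1,1]
  • {3,4}:  v_{3} + v_{4} = v_{2} + v_{6} + v_{9} ; sig = [2:1,1,1]
  • {3,7}:  v_{3} + v_{7} = v_{5} + v_{6} + v_{9} ; sig = [2:1,1,1]
  • {4,8}:  v_{4} + v_{8} = v_{2} + v_{9} + v_{10} ; sig = [2:1,1,1]
  • {7,8}:  v_{7} + v_{8} = v_{5} + v_{9} + v_{10} ; sig = [2:1,1,1]
  • {0,8}:  v_{0} + v_{8} = 2·v_{2} + v_{3} + v_{5} ; sig = [2:1,1,2]
  • {0,10}:  v_{0} + v_{10} = 2·v_{2} + v_{5} + v_{6} ; sig = [2:1,1,2]
  • {0,4}:  v_{0} + v_{4} = 2·v_{2} + 2·v_{6} + v_{9} ; sig = [2:1,2,2]
  • {1,3}:  v_{1} + v_{3} = 2·v_{2} + 2·v_{5} + v_{8} ; sig = [2:1,2,2]
  • {1,6}:  v_{1} + v_{6} = 2·v_{2} + 2·v_{5} + v_{10} ; sig = [2:1,2,2]
  • {3,8}:  v_{3} + v_{8} = 2·v_{2} + 2·v_{5} + v_{9} ; sig = [2:1,2,2]
  • {1,9}:  v_{1} + v_{9} = 2·v_{8} ; sig = [2:2]
  • {0,1}:  v_{0} + v_{1} = 4·v_{2} + 3·v_{5} ; sig = [2:3,4]
  • {6,9,10}:  v_{6} + v_{9} + v_{10} = 0 ; sig = [3:]
  • {2,3,6}:  v_{2} + v_{3} + v_{6} = v_{0} ; sig = [3:1]
  • {0,5,9}:  v_{0} + v_{5} + v_{9} = 2·v_{3} ; sig = [3:2]
  • {2,5,6,9}:  v_{2} + v_{5} + v_{6} + v_{9} = v_{3} ; sig = [4:1]
  • {2,5,8,10}:  v_{2} + v_{5} + v_{8} + v_{10} = v_{1} ; sig = [4:1]
  • {2,5,9,10}:  v_{2} + v_{5} + v_{9} + v_{10} = v_{8} ; sig = [4:1]

so the primitive-relation signature multiset is
[[2:], [2:], [2:1,1], [2:1,1], [2:1,1], [2:1,1,1], [2:1,1,1], [2:1,1,1], [2:1,1,1], [2:1,1,1], [2:1,1,1], [2:1,1,2], [2:1,1,2], [2:1,2,2], [2:1,2,2], [2:1,2,2], [2:1,2,2], [2:2], [2:3,4], [3:], [3:1], [3:2], [4:1], [4:1], [4:1]]


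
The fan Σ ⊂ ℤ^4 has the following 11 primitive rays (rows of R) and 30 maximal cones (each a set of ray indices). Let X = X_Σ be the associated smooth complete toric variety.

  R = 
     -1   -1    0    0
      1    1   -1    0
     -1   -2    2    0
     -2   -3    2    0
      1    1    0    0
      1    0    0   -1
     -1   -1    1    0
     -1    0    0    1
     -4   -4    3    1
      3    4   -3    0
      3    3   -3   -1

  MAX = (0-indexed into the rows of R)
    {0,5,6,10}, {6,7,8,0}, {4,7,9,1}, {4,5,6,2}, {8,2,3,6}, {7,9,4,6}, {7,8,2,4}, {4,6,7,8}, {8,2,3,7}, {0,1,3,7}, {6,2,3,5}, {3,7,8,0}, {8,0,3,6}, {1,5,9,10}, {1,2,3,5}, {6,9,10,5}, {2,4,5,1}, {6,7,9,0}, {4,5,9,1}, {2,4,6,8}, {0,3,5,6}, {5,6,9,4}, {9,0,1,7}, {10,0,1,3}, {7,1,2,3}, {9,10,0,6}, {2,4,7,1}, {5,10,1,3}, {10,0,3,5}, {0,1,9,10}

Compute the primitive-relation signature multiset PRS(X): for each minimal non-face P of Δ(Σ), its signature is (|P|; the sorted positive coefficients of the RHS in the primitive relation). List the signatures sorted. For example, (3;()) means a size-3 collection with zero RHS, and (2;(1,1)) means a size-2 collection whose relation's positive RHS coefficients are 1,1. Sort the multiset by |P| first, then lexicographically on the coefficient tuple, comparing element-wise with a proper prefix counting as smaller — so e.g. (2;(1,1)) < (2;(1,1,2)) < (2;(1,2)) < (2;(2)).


19 minimal non-faces of Δ(Σ) (on 11 rays):

  • {0,4}:  v_{0} + v_{4} = 0  ⇒ sig = (2;())
  • {1,6}:  v_{1} + v_{6} = 0  ⇒ sig = (2;())
  • {5,7}:  v_{5} + v_{7} = 0  ⇒ sig = (2;())
  • {0,2}:  v_{0} + v_{2} = v_{3}  ⇒ sig = (2;(1))
  • {3,4}:  v_{3} + v_{4} = v_{2}  ⇒ sig = (2;(1))
  • {3,9}:  v_{3} + v_{9} = v_{1}  ⇒ sig = (2;(1))
  • {8,9}:  v_{8} + v_{9} = v_{7}  ⇒ sig = (2;(1))
  • {8,10}:  v_{8} + v_{10} = v_{0}  ⇒ sig = (2;(1))
  • {1,8}:  v_{1} + v_{8} = v_{3} + v_{7}  ⇒ sig = (2;(1,1))
  • {2,9}:  v_{2} + v_{9} = v_{1} + v_{4}  ⇒ sig = (2;(1,1))
  • {2,10}:  v_{2} + v_{10} = v_{1} + v_{5}  ⇒ sig = (2;(1,1))
  • {4,10}:  v_{4} + v_{10} = v_{5} + v_{9}  ⇒ sig = (2;(1,1))
  • {5,8}:  v_{5} + v_{8} = v_{3} + v_{6}  ⇒ sig = (2;(1,1))
  • {7,10}:  v_{7} + v_{10} = v_{0} + v_{9}  ⇒ sig = (2;(1,1))
  • {0,5,9}:  v_{0} + v_{5} + v_{9} = v_{10}  ⇒ sig = (3;(1))
  • {3,6,7}:  v_{3} + v_{6} + v_{7} = v_{8}  ⇒ sig = (3;(1))
  • {0,1,5}:  v_{0} + v_{1} + v_{5} = v_{3} + v_{10}  ⇒ sig = (3;(1,1))
  • {2,6,7}:  v_{2} + v_{6} + v_{7} = v_{4} + v_{8}  ⇒ sig = (3;(1,1))
  • {3,6,10}:  v_{3} + v_{6} + v_{10} = v_{0} + v_{5}  ⇒ sig = (3;(1,1))

Hence PRS(X_Σ) =
    (2;())
    (2;())
    (2;())
    (2;(1))
    (2;(1))
    (2;(1))
    (2;(1))
    (2;(1))
    (2;(1,1))
    (2;(1,1))
    (2;(1,1))
    (2;(1,1))
    (2;(1,1))
    (2;(1,1))
    (3;(1))
    (3;(1))
    (3;(1,1))
    (3;(1,1))
    (3;(1,1))


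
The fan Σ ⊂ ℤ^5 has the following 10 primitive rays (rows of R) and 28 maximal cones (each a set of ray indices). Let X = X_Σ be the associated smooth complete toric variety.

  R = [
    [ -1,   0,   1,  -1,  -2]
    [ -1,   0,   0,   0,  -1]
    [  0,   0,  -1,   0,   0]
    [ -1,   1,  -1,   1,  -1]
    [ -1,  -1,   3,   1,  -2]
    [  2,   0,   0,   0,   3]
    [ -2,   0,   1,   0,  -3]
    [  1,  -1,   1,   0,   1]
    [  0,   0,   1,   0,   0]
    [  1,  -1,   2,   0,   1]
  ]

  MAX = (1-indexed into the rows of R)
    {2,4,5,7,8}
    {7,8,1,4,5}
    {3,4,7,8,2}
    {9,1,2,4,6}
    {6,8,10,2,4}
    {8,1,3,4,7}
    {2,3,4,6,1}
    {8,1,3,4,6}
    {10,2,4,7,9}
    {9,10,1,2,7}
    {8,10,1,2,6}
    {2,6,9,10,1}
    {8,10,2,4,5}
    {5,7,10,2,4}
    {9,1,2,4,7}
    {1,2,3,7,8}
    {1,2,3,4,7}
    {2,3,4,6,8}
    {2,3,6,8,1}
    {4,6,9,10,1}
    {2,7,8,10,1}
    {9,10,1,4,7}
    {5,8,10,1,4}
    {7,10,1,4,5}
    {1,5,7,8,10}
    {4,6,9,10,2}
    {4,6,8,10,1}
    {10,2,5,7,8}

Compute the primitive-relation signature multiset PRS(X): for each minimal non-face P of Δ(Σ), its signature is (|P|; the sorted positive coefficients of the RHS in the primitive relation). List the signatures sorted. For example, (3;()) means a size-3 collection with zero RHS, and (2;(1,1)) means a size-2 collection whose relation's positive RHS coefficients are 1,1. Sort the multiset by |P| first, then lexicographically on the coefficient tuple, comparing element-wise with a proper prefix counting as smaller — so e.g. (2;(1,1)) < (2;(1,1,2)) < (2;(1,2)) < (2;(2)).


11 minimal non-faces of Δ(Σ) (on 10 rays):

  P={3,9}:  v_{3} + v_{9} = 0 ; sig = (2;())
  P={3,10}:  v_{3} + v_{10} = v_{8} ; sig = (2;(1))
  P={6,7}:  v_{6} + v_{7} = v_{9} ; sig = (2;(1))
  P={8,9}:  v_{8} + v_{9} = v_{10} ; sig = (2;(1))
  P={3,5}:  v_{3} + v_{5} = v_{4} + v_{7} + 2·v_{8} ; sig = (2;(1,1,2))
  P={5,9}:  v_{5} + v_{9} = v_{4} + v_{7} + 2·v_{10} ; sig = (2;(1,1,2))
  P={5,6}:  v_{5} + v_{6} = v_{4} + 2·v_{10} ; sig = (2;(1,2))
  P={1,2,5}:  v_{1} + v_{2} + v_{5} = 2·v_{7} + v_{10} ; sig = (3;(1,2))
  P={1,2,4,8}:  v_{1} + v_{2} + v_{4} + v_{8} = v_{7} ; sig = (4;(1))
  P={4,7,8,10}:  v_{4} + v_{7} + v_{8} + v_{10} = v_{5} ; sig = (4;(1))
  P={1,2,4,10}:  v_{1} + v_{2} + v_{4} + v_{10} = v_{7} + v_{9} ; sig = (4;(1,1))

Hence PRS(X_Σ) =
    (2;())
    (2;(1))
    (2;(1))
    (2;(1))
    (2;(1,1,2))
    (2;(1,1,2))
    (2;(1,2))
    (3;(1,2))
    (4;(1))
    (4;(1))
    (4;(1,1))


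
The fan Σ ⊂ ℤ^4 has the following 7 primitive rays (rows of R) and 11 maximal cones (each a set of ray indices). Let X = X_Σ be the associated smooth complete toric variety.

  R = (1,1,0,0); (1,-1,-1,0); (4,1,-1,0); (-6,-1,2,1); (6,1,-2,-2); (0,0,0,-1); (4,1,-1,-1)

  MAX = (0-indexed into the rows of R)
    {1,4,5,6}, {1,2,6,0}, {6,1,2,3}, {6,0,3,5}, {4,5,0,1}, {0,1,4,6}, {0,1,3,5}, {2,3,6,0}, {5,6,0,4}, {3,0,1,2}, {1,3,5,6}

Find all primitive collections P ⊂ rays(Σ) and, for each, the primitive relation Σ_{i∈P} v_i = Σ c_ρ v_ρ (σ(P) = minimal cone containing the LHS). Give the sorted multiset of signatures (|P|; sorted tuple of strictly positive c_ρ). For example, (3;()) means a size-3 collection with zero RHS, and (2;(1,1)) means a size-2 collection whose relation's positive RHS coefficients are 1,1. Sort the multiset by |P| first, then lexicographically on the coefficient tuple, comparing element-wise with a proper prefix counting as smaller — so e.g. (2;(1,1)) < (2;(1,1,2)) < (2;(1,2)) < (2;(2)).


Primitive collections (5):

  {2,5}:  v_{2} + v_{5} = v_{6}  ⇒ sig = (2;(1))
  {3,4}:  v_{3} + v_{4} = v_{5}  ⇒ sig = (2;(1))
  {2,4}:  v_{2} + v_{4} = v_{0} + v_{1} + 2·v_{6}  ⇒ sig = (2;(1,1,2))
  {0,1,3,6}:  v_{0} + v_{1} + v_{3} + v_{6} = 0  ⇒ sig = (4;())
  {0,1,5,6}:  v_{0} + v_{1} + v_{5} + v_{6} = v_{4}  ⇒ sig = (4;(1))

Sorted signature multiset PRS(X):
    (2;(1))
    (2;(1))
    (2;(1,1,2))
    (4;())
    (4;(1))


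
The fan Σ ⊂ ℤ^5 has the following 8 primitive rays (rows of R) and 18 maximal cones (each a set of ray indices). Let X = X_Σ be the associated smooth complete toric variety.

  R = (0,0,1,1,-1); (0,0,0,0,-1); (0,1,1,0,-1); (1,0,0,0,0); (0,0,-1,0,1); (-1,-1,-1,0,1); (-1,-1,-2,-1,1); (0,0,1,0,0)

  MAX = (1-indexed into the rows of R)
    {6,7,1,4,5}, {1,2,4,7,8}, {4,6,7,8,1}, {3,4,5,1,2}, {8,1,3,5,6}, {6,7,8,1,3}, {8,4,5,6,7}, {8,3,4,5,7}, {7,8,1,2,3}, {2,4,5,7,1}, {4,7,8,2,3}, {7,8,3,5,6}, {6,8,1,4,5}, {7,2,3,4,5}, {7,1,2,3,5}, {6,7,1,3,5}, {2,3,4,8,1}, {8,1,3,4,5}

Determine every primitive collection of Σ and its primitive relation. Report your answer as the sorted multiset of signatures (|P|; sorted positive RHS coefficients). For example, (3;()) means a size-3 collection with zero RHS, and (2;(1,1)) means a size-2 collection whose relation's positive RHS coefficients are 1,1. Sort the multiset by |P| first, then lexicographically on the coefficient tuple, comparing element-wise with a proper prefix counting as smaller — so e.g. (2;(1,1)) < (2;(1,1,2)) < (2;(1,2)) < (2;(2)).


The 5 primitive collections of Σ (r=8, n=5):

  P={2,6}:  v_{2} + v_{6} = v_{1} + v_{7}  ⟹  sig = (2;(1,1))
  P={2,5,8}:  v_{2} + v_{5} + v_{8} = 0  ⟹  sig = (3;())
  P={3,4,6}:  v_{3} + v_{4} + v_{6} = 0  ⟹  sig = (3;())
  P={1,3,4,7}:  v_{1} + v_{3} + v_{4} + v_{7} = v_{2}  ⟹  sig = (4;(1))
  P={1,5,7,8}:  v_{1} + v_{5} + v_{7} + v_{8} = v_{6}  ⟹  sig = (4;(1))

Signatures (|P|; sorted positive RHS coefficients), sorted:
{ (2;(1,1)),  (3;()) ×2,  (4;(1)) ×2 }


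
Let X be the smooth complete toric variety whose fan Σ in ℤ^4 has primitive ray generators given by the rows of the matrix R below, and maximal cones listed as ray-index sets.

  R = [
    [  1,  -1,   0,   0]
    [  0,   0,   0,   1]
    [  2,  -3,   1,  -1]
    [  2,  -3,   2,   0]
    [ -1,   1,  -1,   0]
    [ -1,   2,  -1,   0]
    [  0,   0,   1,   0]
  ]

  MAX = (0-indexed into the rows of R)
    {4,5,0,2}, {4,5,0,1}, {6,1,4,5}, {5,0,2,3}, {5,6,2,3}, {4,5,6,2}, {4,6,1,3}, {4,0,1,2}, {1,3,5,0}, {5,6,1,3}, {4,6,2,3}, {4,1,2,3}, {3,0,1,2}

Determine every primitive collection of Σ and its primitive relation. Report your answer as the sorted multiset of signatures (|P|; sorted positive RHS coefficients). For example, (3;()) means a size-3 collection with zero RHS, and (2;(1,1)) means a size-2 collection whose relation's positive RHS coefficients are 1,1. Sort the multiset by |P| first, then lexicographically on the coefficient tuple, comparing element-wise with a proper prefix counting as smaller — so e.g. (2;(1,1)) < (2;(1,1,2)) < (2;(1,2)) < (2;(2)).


Σ has 5 primitive collections:

  P = {0,6}:  v_{0} + v_{6} = v_{3} + v_{5}  ⟹  sig = (2;(1,1))
  P = {3,4,5}:  v_{3} + v_{4} + v_{5} = 0  ⟹  sig = (3;())
  P = {1,2,5}:  v_{1} + v_{2} + v_{5} = v_{0}  ⟹  sig = (3;(1))
  P = {1,2,6}:  v_{1} + v_{2} + v_{6} = v_{3}  ⟹  sig = (3;(1))
  P = {0,3,4}:  v_{0} + v_{3} + v_{4} = v_{1} + v_{2}  ⟹  sig = (3;(1,1))

Hence PRS(X_Σ) =
    |P|=2: 1 collection, coeffs (1,1)
    |P|=3: 4 collections, coeffs (), (1), (1), (1,1)


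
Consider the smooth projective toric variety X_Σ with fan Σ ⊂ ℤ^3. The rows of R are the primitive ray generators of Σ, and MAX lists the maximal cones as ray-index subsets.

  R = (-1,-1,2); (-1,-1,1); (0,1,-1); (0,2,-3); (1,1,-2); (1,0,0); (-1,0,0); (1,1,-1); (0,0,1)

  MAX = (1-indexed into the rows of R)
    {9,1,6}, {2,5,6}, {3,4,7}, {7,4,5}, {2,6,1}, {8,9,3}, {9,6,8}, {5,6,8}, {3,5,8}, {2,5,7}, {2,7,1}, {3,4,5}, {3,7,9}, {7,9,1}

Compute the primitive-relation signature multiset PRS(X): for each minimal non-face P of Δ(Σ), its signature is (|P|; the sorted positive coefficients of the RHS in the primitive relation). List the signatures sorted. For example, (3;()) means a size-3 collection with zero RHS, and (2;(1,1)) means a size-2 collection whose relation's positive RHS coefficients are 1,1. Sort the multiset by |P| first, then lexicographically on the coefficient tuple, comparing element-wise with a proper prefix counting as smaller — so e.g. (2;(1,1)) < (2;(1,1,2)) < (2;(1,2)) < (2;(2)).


Primitive collections (16):

  P = {1,5}:  v_{1} + v_{5} = 0  →  sig = (2;())
  P = {2,8}:  v_{2} + v_{8} = 0  →  sig = (2;())
  P = {6,7}:  v_{6} + v_{7} = 0  →  sig = (2;())
  P = {1,8}:  v_{1} + v_{8} = v_{9}  →  sig = (2;(1))
  P = {2,3}:  v_{2} + v_{3} = v_{7}  →  sig = (2;(1))
  P = {2,9}:  v_{2} + v_{9} = v_{1}  →  sig = (2;(1))
  P = {3,6}:  v_{3} + v_{6} = v_{8}  →  sig = (2;(1))
  P = {5,9}:  v_{5} + v_{9} = v_{8}  →  sig = (2;(1))
  P = {7,8}:  v_{7} + v_{8} = v_{3}  →  sig = (2;(1))
  P = {1,3}:  v_{1} + v_{3} = v_{7} + v_{9}  →  sig = (2;(1,1))
  P = {1,4}:  v_{1} + v_{4} = v_{3} + v_{7}  →  sig = (2;(1,1))
  P = {4,6}:  v_{4} + v_{6} = v_{3} + v_{5}  →  sig = (2;(1,1))
  P = {2,4}:  v_{2} + v_{4} = v_{5} + 2·v_{7}  →  sig = (2;(1,2))
  P = {4,8}:  v_{4} + v_{8} = 2·v_{3} + v_{5}  →  sig = (2;(1,2))
  P = {4,9}:  v_{4} + v_{9} = 2·v_{3}  →  sig = (2;(2))
  P = {3,5,7}:  v_{3} + v_{5} + v_{7} = v_{4}  →  sig = (3;(1))

so the primitive-relation signature multiset is
{ (2;()) ×3,  (2;(1)) ×6,  (2;(1,1)) ×3,  (2;(1,2)) ×2,  (2;(2)),  (3;(1)) }


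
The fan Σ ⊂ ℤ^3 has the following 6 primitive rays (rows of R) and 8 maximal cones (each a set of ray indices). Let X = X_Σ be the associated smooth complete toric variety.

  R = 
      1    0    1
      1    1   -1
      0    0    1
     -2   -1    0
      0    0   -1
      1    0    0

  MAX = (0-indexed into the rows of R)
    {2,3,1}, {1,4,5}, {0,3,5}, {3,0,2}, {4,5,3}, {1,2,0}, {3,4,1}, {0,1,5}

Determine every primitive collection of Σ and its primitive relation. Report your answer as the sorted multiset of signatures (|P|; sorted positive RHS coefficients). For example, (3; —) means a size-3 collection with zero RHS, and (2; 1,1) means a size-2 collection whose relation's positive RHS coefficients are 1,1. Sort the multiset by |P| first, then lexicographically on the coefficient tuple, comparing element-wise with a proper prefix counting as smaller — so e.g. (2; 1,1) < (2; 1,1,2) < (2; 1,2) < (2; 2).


Δ(Σ) — 6 vertices, 5 min non-faces:

  • {2,4}:  v_{2} + v_{4} = 0  ⇒ sig = (2; —)
  • {0,4}:  v_{0} + v_{4} = v_{5}  ⇒ sig = (2; 1)
  • {2,5}:  v_{2} + v_{5} = v_{0}  ⇒ sig = (2; 1)
  • {0,1,3}:  v_{0} + v_{1} + v_{3} = 0  ⇒ sig = (3; —)
  • {1,3,5}:  v_{1} + v_{3} + v_{5} = v_{4}  ⇒ sig = (3; 1)

so the primitive-relation signature multiset is
{ (2; —),  (2; 1) ×2,  (3; —),  (3; 1) }


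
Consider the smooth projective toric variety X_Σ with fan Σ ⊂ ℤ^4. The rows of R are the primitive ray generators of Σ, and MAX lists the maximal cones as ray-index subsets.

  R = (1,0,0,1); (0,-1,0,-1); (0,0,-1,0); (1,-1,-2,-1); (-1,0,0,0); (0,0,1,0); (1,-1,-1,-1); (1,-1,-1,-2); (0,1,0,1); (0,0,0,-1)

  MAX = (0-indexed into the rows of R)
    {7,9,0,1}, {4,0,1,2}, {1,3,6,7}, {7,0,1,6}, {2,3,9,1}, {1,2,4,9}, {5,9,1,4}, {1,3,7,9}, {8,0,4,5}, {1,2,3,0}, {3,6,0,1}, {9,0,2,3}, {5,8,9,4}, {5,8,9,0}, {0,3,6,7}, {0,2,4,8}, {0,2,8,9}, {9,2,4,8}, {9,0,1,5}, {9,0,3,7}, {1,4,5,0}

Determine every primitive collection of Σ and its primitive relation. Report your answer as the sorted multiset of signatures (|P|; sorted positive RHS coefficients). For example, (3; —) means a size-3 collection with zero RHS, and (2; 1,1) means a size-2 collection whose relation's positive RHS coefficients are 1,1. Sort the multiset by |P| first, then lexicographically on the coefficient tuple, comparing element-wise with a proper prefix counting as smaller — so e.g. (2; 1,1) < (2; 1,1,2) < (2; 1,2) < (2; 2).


The 18 primitive collections of Σ (r=10, n=4):

  P = {1,8}:  v_{1} + v_{8} = 0 — sig = (2; —)
  P = {2,5}:  v_{2} + v_{5} = 0 — sig = (2; —)
  P = {2,6}:  v_{2} + v_{6} = v_{3} — sig = (2; 1)
  P = {3,5}:  v_{3} + v_{5} = v_{6} — sig = (2; 1)
  P = {6,9}:  v_{6} + v_{9} = v_{7} — sig = (2; 1)
  P = {2,7}:  v_{2} + v_{7} = v_{3} + v_{9} — sig = (2; 1,1)
  P = {4,6}:  v_{4} + v_{6} = v_{1} + v_{2} — sig = (2; 1,1)
  P = {4,7}:  v_{4} + v_{7} = v_{1} + v_{2} + v_{9} — sig = (2; 1,1,1)
  P = {5,6}:  v_{5} + v_{6} = v_{0} + v_{1} + v_{9} — sig = (2; 1,1,1)
  P = {6,8}:  v_{6} + v_{8} = v_{0} + v_{2} + v_{9} — sig = (2; 1,1,1)
  P = {3,8}:  v_{3} + v_{8} = v_{0} + 2·v_{2} + v_{9} — sig = (2; 1,1,2)
  P = {5,7}:  v_{5} + v_{7} = v_{0} + v_{1} + 2·v_{9} — sig = (2; 1,1,2)
  P = {7,8}:  v_{7} + v_{8} = v_{0} + v_{2} + 2·v_{9} — sig = (2; 1,1,2)
  P = {3,4}:  v_{3} + v_{4} = v_{1} + 2·v_{2} — sig = (2; 1,2)
  P = {0,4,9}:  v_{0} + v_{4} + v_{9} = 0 — sig = (3; —)
  P = {0,1,2,9}:  v_{0} + v_{1} + v_{2} + v_{9} = v_{6} — sig = (4; 1)
  P = {0,1,3,9}:  v_{0} + v_{1} + v_{3} + v_{9} = 2·v_{6} — sig = (4; 2)
  P = {0,1,3,7}:  v_{0} + v_{1} + v_{3} + v_{7} = 3·v_{6} — sig = (4; 3)

Hence PRS(X_Σ) =
[(2; —), (2; —), (2; 1), (2; 1), (2; 1), (2; 1,1), (2; 1,1), (2; 1,1,1), (2; 1,1,1), (2; 1,1,1), (2; 1,1,2), (2; 1,1,2), (2; 1,1,2), (2; 1,2), (3; —), (4; 1), (4; 2), (4; 3)]


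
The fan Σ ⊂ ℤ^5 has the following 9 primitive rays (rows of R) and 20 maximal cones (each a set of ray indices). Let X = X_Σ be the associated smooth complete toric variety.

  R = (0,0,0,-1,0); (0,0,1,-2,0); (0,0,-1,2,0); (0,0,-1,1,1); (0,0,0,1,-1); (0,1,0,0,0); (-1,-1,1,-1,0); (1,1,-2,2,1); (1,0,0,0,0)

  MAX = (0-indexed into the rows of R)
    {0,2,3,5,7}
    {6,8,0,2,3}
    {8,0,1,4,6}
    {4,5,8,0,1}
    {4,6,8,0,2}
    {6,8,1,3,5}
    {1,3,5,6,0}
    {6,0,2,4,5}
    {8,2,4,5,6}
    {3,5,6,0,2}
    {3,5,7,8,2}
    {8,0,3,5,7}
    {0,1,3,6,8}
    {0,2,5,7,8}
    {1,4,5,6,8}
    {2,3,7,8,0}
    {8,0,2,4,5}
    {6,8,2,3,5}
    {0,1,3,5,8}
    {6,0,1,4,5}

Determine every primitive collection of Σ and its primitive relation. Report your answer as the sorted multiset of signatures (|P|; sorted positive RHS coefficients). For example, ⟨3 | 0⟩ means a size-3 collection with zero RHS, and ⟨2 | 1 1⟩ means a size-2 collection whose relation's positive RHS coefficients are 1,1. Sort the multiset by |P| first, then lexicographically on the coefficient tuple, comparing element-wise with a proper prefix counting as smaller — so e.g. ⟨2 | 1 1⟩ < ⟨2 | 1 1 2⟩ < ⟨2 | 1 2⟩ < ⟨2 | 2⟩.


Σ has 7 primitive collections:

  P={1,2}:  v_{1} + v_{2} = 0  ⇒ sig = ⟨2 | 0⟩
  P={3,4}:  v_{3} + v_{4} = v_{2}  ⇒ sig = ⟨2 | 1⟩
  P={6,7}:  v_{6} + v_{7} = v_{3}  ⇒ sig = ⟨2 | 1⟩
  P={1,7}:  v_{1} + v_{7} = v_{0} + v_{3} + v_{5} + v_{8}  ⇒ sig = ⟨2 | 1 1 1 1⟩
  P={4,7}:  v_{4} + v_{7} = v_{0} + 2·v_{2} + v_{5} + v_{8}  ⇒ sig = ⟨2 | 1 1 1 2⟩
  P={0,5,6,8}:  v_{0} + v_{5} + v_{6} + v_{8} = v_{1}  ⇒ sig = ⟨4 | 1⟩
  P={0,2,3,5,8}:  v_{0} + v_{2} + v_{3} + v_{5} + v_{8} = v_{7}  ⇒ sig = ⟨5 | 1⟩

Sorted signature multiset PRS(X):
    ⟨2 | 0⟩
    ⟨2 | 1⟩
    ⟨2 | 1⟩
    ⟨2 | 1 1 1 1⟩
    ⟨2 | 1 1 1 2⟩
    ⟨4 | 1⟩
    ⟨5 | 1⟩


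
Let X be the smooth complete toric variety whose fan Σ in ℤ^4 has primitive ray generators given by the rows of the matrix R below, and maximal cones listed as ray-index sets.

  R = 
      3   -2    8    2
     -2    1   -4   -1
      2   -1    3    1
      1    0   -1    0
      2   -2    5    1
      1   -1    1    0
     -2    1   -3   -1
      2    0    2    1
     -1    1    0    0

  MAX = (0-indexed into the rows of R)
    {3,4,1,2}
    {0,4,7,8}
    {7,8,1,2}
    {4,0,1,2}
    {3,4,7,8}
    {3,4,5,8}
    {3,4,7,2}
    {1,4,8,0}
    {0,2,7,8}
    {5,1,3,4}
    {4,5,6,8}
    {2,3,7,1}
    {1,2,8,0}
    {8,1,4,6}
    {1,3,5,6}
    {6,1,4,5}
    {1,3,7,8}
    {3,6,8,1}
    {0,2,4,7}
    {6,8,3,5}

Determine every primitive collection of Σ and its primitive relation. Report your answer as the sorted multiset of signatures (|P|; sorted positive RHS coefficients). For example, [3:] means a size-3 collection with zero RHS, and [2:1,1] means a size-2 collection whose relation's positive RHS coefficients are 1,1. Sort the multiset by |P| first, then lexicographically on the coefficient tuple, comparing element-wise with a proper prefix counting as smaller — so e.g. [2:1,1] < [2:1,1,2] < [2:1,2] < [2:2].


Δ(Σ) — 9 vertices, 14 min non-faces:

  {2,6}:  v_{2} + v_{6} = 0 — sig = [2:]
  {0,3}:  v_{0} + v_{3} = v_{4} + v_{7} — sig = [2:1,1]
  {0,6}:  v_{0} + v_{6} = v_{4} + v_{8} — sig = [2:1,1]
  {2,5}:  v_{2} + v_{5} = v_{3} + v_{4} — sig = [2:1,1]
  {6,7}:  v_{6} + v_{7} = v_{3} + v_{8} — sig = [2:1,1]
  {0,5}:  v_{0} + v_{5} = v_{3} + 2·v_{4} + v_{8} — sig = [2:1,1,2]
  {5,7}:  v_{5} + v_{7} = 2·v_{3} + v_{4} + v_{8} — sig = [2:1,1,2]
  {1,4,7}:  v_{1} + v_{4} + v_{7} = v_{2} — sig = [3:1]
  {1,5,8}:  v_{1} + v_{5} + v_{8} = v_{6} — sig = [3:1]
  {2,3,8}:  v_{2} + v_{3} + v_{8} = v_{7} — sig = [3:1]
  {2,4,8}:  v_{2} + v_{4} + v_{8} = v_{0} — sig = [3:1]
  {3,4,6}:  v_{3} + v_{4} + v_{6} = v_{5} — sig = [3:1]
  {0,1,7}:  v_{0} + v_{1} + v_{7} = 2·v_{2} + v_{8} — sig = [3:1,2]
  {1,3,4,8}:  v_{1} + v_{3} + v_{4} + v_{8} = 0 — sig = [4:]

Signatures (|P|; sorted positive RHS coefficients), sorted:
    [2:]
    [2:1,1]
    [2:1,1]
    [2:1,1]
    [2:1,1]
    [2:1,1,2]
    [2:1,1,2]
    [3:1]
    [3:1]
    [3:1]
    [3:1]
    [3:1]
    [3:1,2]
    [4:]


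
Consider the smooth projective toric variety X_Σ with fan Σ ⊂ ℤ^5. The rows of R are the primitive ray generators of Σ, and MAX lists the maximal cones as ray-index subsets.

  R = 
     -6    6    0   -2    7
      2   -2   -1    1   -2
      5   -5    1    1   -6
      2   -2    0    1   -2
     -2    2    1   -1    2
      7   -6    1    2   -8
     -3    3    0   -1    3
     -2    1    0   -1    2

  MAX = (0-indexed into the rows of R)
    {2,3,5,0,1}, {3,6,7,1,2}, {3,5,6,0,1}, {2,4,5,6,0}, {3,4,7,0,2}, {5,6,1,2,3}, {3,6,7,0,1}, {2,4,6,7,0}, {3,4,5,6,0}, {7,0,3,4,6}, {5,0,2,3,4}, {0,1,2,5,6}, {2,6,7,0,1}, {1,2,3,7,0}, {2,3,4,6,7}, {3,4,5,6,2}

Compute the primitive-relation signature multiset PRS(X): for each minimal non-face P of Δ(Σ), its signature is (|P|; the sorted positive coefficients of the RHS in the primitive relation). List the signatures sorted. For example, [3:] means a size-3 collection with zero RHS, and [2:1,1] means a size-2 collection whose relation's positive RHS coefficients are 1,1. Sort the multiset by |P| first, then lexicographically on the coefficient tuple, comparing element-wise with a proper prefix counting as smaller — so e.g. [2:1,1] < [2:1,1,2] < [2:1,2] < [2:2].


Δ(Σ) — 8 vertices, 3 min non-faces:

  {1,4}:  v_{1} + v_{4} = 0  ⇒ sig = [2:]
  {5,7}:  v_{5} + v_{7} = v_{2}  ⇒ sig = [2:1]
  {0,2,3,6}:  v_{0} + v_{2} + v_{3} + v_{6} = v_{4}  ⇒ sig = [4:1]

Sorted signature multiset PRS(X):
{ [2:],  [2:1],  [4:1] }


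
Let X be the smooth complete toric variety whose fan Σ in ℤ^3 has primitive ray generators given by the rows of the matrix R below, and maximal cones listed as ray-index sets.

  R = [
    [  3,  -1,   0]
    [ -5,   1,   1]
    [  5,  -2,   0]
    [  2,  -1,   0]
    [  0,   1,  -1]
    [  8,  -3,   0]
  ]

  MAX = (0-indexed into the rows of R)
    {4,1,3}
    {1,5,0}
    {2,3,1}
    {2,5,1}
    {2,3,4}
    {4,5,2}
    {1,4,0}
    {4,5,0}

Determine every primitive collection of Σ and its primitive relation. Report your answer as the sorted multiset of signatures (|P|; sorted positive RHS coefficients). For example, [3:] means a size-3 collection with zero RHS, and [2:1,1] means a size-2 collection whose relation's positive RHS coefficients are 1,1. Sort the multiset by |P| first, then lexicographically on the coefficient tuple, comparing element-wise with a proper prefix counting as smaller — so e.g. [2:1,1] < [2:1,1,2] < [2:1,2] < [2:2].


The 5 primitive collections of Σ (r=6, n=3):

  {0,2}:  v_{0} + v_{2} = v_{5} — sig = [2:1]
  {0,3}:  v_{0} + v_{3} = v_{2} — sig = [2:1]
  {3,5}:  v_{3} + v_{5} = 2·v_{2} — sig = [2:2]
  {1,2,4}:  v_{1} + v_{2} + v_{4} = 0 — sig = [3:]
  {1,4,5}:  v_{1} + v_{4} + v_{5} = v_{0} — sig = [3:1]

so the primitive-relation signature multiset is
{ [2:1] ×2,  [2:2],  [3:],  [3:1] }


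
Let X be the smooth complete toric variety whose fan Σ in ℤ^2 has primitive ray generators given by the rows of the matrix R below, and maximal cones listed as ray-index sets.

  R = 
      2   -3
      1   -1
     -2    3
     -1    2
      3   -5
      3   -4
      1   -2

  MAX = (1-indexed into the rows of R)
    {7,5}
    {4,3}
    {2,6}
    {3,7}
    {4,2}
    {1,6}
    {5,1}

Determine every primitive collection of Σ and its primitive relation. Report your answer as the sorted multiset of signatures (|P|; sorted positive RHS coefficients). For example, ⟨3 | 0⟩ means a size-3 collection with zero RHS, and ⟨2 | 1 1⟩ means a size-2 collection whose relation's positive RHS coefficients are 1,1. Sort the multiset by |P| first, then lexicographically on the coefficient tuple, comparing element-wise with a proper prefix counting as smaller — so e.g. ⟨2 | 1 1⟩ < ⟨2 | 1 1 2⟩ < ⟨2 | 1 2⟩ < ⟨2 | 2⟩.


Δ(Σ) — 7 vertices, 14 min non-faces:

  P={1,3}:  v_{1} + v_{3} = 0  →  sig = ⟨2 | 0⟩
  P={4,7}:  v_{4} + v_{7} = 0  →  sig = ⟨2 | 0⟩
  P={1,2}:  v_{1} + v_{2} = v_{6}  →  sig = ⟨2 | 1⟩
  P={1,4}:  v_{1} + v_{4} = v_{2}  →  sig = ⟨2 | 1⟩
  P={1,7}:  v_{1} + v_{7} = v_{5}  →  sig = ⟨2 | 1⟩
  P={2,3}:  v_{2} + v_{3} = v_{4}  →  sig = ⟨2 | 1⟩
  P={2,7}:  v_{2} + v_{7} = v_{1}  →  sig = ⟨2 | 1⟩
  P={3,5}:  v_{3} + v_{5} = v_{7}  →  sig = ⟨2 | 1⟩
  P={3,6}:  v_{3} + v_{6} = v_{2}  →  sig = ⟨2 | 1⟩
  P={4,5}:  v_{4} + v_{5} = v_{1}  →  sig = ⟨2 | 1⟩
  P={2,5}:  v_{2} + v_{5} = 2·v_{1}  →  sig = ⟨2 | 2⟩
  P={4,6}:  v_{4} + v_{6} = 2·v_{2}  →  sig = ⟨2 | 2⟩
  P={6,7}:  v_{6} + v_{7} = 2·v_{1}  →  sig = ⟨2 | 2⟩
  P={5,6}:  v_{5} + v_{6} = 3·v_{1}  →  sig = ⟨2 | 3⟩

Signatures (|P|; sorted positive RHS coefficients), sorted:
{ ⟨2 | 0⟩ ×2,  ⟨2 | 1⟩ ×8,  ⟨2 | 2⟩ ×3,  ⟨2 | 3⟩ }


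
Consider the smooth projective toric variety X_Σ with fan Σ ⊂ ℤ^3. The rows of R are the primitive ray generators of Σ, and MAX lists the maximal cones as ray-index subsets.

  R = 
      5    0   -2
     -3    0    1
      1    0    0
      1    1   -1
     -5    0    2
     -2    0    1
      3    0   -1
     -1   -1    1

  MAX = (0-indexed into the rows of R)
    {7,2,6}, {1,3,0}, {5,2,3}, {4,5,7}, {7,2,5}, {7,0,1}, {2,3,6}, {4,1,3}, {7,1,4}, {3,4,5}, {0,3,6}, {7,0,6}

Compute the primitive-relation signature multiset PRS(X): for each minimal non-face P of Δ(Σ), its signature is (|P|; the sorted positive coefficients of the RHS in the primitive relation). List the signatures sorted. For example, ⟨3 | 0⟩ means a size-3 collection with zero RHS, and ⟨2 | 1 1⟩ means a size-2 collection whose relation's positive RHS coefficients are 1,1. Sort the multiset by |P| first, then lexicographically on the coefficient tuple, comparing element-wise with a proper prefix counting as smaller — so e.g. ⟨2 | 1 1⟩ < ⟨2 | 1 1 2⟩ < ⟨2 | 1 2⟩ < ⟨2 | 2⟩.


The 10 primitive collections of Σ (r=8, n=3):

  {0,4}:  v_{0} + v_{4} = 0  →  sig = ⟨2 | 0⟩
  {1,6}:  v_{1} + v_{6} = 0  →  sig = ⟨2 | 0⟩
  {3,7}:  v_{3} + v_{7} = 0  →  sig = ⟨2 | 0⟩
  {0,5}:  v_{0} + v_{5} = v_{6}  →  sig = ⟨2 | 1⟩
  {1,2}:  v_{1} + v_{2} = v_{5}  →  sig = ⟨2 | 1⟩
  {1,5}:  v_{1} + v_{5} = v_{4}  →  sig = ⟨2 | 1⟩
  {4,6}:  v_{4} + v_{6} = v_{5}  →  sig = ⟨2 | 1⟩
  {5,6}:  v_{5} + v_{6} = v_{2}  →  sig = ⟨2 | 1⟩
  {0,2}:  v_{0} + v_{2} = 2·v_{6}  →  sig = ⟨2 | 2⟩
  {2,4}:  v_{2} + v_{4} = 2·v_{5}  →  sig = ⟨2 | 2⟩

Sorted signature multiset PRS(X):
    |P|=2: 10 collections, coeffs (), (), (), (1), (1), (1), (1), (1), (2), (2)


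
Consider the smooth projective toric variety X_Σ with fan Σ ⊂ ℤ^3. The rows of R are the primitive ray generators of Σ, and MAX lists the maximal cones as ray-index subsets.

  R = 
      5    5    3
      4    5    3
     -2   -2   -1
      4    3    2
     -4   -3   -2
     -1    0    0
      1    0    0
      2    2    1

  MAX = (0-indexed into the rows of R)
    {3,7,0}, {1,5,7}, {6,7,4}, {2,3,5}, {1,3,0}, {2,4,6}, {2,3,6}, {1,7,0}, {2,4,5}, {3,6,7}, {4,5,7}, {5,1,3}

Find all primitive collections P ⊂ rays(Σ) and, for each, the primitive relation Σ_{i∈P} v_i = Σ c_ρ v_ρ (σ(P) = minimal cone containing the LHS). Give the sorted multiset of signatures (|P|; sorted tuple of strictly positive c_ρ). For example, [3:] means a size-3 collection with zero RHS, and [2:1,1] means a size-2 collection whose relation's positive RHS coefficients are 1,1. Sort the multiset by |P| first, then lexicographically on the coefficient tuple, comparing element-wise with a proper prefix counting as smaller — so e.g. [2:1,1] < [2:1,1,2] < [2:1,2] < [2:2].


Δ(Σ) — 8 vertices, 12 min non-faces:

  P = {2,7}:  v_{2} + v_{7} = 0  so sig = [2:]
  P = {3,4}:  v_{3} + v_{4} = 0  so sig = [2:]
  P = {5,6}:  v_{5} + v_{6} = 0  so sig = [2:]
  P = {0,5}:  v_{0} + v_{5} = v_{1}  so sig = [2:1]
  P = {1,6}:  v_{1} + v_{6} = v_{0}  so sig = [2:1]
  P = {0,2}:  v_{0} + v_{2} = v_{3} + v_{5}  so sig = [2:1,1]
  P = {0,4}:  v_{0} + v_{4} = v_{5} + v_{7}  so sig = [2:1,1]
  P = {0,6}:  v_{0} + v_{6} = v_{3} + v_{7}  so sig = [2:1,1]
  P = {1,2}:  v_{1} + v_{2} = v_{3} + 2·v_{5}  so sig = [2:1,2]
  P = {1,4}:  v_{1} + v_{4} = 2·v_{5} + v_{7}  so sig = [2:1,2]
  P = {3,5,7}:  v_{3} + v_{5} + v_{7} = v_{0}  so sig = [3:1]
  P = {1,3,7}:  v_{1} + v_{3} + v_{7} = 2·v_{0}  so sig = [3:2]

so the primitive-relation signature multiset is
{ [2:] ×3,  [2:1] ×2,  [2:1,1] ×3,  [2:1,2] ×2,  [3:1],  [3:2] }


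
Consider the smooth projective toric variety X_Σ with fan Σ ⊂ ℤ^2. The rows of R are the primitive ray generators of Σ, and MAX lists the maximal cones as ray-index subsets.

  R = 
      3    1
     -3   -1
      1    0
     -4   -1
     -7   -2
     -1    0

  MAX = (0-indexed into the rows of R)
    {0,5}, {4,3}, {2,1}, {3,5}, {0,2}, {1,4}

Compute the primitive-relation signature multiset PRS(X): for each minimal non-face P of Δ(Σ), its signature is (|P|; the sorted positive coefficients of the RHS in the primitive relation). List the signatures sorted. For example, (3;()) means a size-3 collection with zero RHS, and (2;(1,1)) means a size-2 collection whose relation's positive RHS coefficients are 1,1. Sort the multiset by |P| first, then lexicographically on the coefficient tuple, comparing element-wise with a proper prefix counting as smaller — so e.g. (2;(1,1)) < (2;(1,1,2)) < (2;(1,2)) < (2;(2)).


9 collections generate NE(X_Σ); each relation:

  {0,1}:  v_{0} + v_{1} = 0  ⟹  sig = (2;())
  {2,5}:  v_{2} + v_{5} = 0  ⟹  sig = (2;())
  {0,3}:  v_{0} + v_{3} = v_{5}  ⟹  sig = (2;(1))
  {0,4}:  v_{0} + v_{4} = v_{3}  ⟹  sig = (2;(1))
  {1,3}:  v_{1} + v_{3} = v_{4}  ⟹  sig = (2;(1))
  {1,5}:  v_{1} + v_{5} = v_{3}  ⟹  sig = (2;(1))
  {2,3}:  v_{2} + v_{3} = v_{1}  ⟹  sig = (2;(1))
  {2,4}:  v_{2} + v_{4} = 2·v_{1}  ⟹  sig = (2;(2))
  {4,5}:  v_{4} + v_{5} = 2·v_{3}  ⟹  sig = (2;(2))

Hence PRS(X_Σ) =
[(2;()), (2;()), (2;(1)), (2;(1)), (2;(1)), (2;(1)), (2;(1)), (2;(2)), (2;(2))]


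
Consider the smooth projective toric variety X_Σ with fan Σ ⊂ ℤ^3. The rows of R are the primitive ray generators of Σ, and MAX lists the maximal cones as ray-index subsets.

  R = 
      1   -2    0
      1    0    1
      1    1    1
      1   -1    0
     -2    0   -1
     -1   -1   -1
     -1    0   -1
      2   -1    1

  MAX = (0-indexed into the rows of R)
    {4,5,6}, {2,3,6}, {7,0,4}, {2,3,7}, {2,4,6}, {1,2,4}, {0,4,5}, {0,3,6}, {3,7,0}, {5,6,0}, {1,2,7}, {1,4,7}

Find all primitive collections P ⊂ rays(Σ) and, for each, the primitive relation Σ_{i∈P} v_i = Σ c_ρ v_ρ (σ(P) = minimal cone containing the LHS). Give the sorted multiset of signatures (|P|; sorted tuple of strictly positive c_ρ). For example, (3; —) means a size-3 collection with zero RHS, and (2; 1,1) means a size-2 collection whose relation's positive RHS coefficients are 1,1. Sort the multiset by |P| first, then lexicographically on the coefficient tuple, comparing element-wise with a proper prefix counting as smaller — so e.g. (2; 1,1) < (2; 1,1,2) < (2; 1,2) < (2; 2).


Primitive collections (12):

  • {1,6}:  v_{1} + v_{6} = 0  →  sig = (2; —)
  • {2,5}:  v_{2} + v_{5} = 0  →  sig = (2; —)
  • {0,2}:  v_{0} + v_{2} = v_{7}  →  sig = (2; 1)
  • {1,3}:  v_{1} + v_{3} = v_{7}  →  sig = (2; 1)
  • {3,4}:  v_{3} + v_{4} = v_{5}  →  sig = (2; 1)
  • {5,7}:  v_{5} + v_{7} = v_{0}  →  sig = (2; 1)
  • {6,7}:  v_{6} + v_{7} = v_{3}  →  sig = (2; 1)
  • {1,5}:  v_{1} + v_{5} = v_{4} + v_{7}  →  sig = (2; 1,1)
  • {3,5}:  v_{3} + v_{5} = v_{0} + v_{6}  →  sig = (2; 1,1)
  • {0,1}:  v_{0} + v_{1} = v_{4} + 2·v_{7}  →  sig = (2; 1,2)
  • {2,4,7}:  v_{2} + v_{4} + v_{7} = v_{1}  →  sig = (3; 1)
  • {0,4,6}:  v_{0} + v_{4} + v_{6} = 2·v_{5}  →  sig = (3; 2)

Sorted signature multiset PRS(X):
    |P|=2: 10 collections, coeffs (), (), (1), (1), (1), (1), (1), (1,1), (1,1), (1,2)
    |P|=3: 2 collections, coeffs (1), (2)


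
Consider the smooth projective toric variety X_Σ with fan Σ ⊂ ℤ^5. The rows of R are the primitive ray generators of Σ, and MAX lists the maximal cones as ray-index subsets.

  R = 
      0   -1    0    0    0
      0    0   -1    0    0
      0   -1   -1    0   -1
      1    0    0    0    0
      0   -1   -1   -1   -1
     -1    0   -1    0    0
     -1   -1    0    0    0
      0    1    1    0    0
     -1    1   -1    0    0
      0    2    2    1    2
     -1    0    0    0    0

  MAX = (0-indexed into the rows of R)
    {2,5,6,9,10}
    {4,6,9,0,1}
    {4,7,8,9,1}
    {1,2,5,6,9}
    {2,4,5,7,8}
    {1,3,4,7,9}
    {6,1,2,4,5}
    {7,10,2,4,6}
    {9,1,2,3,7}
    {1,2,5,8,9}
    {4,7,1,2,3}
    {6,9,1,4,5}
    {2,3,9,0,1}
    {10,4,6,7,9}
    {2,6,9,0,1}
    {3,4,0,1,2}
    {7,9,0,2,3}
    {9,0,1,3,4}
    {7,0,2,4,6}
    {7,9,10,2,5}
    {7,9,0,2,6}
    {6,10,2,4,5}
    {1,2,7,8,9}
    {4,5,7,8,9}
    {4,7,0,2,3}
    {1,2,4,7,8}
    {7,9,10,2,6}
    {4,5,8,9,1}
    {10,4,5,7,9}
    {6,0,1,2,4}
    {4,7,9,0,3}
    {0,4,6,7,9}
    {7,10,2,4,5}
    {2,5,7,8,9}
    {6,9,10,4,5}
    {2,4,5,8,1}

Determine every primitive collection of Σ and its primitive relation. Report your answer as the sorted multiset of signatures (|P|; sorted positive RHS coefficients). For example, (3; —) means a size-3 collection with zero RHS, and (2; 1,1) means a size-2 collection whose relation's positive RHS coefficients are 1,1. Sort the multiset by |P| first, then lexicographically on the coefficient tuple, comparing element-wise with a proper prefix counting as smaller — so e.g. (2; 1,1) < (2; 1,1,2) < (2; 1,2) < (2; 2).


Minimal non-faces — 15 found among 11 rays, 36 max cones:

  P = {3,10}:  v_{3} + v_{10} = 0  →  sig = (2; —)
  P = {0,8}:  v_{0} + v_{8} = v_{5}  →  sig = (2; 1)
  P = {0,10}:  v_{0} + v_{10} = v_{6}  →  sig = (2; 1)
  P = {1,10}:  v_{1} + v_{10} = v_{5}  →  sig = (2; 1)
  P = {3,5}:  v_{3} + v_{5} = v_{1}  →  sig = (2; 1)
  P = {3,6}:  v_{3} + v_{6} = v_{0}  →  sig = (2; 1)
  P = {0,5}:  v_{0} + v_{5} = v_{1} + v_{6}  →  sig = (2; 1,1)
  P = {6,8}:  v_{6} + v_{8} = v_{5} + v_{10}  →  sig = (2; 1,1)
  P = {3,8}:  v_{3} + v_{8} = 2·v_{1} + v_{7}  →  sig = (2; 1,2)
  P = {8,10}:  v_{8} + v_{10} = 2·v_{5} + v_{7}  →  sig = (2; 1,2)
  P = {0,1,7}:  v_{0} + v_{1} + v_{7} = 0  →  sig = (3; —)
  P = {2,4,9}:  v_{2} + v_{4} + v_{9} = 0  →  sig = (3; —)
  P = {1,5,7}:  v_{1} + v_{5} + v_{7} = v_{8}  →  sig = (3; 1)
  P = {1,6,7}:  v_{1} + v_{6} + v_{7} = v_{10}  →  sig = (3; 1)
  P = {5,6,7}:  v_{5} + v_{6} + v_{7} = 2·v_{10}  →  sig = (3; 2)

Sorted signature multiset PRS(X):
    |P|=2: 10 collections, coeffs (), (1), (1), (1), (1), (1), (1,1), (1,1), (1,2), (1,2)
    |P|=3: 5 collections, coeffs (), (), (1), (1), (2)
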